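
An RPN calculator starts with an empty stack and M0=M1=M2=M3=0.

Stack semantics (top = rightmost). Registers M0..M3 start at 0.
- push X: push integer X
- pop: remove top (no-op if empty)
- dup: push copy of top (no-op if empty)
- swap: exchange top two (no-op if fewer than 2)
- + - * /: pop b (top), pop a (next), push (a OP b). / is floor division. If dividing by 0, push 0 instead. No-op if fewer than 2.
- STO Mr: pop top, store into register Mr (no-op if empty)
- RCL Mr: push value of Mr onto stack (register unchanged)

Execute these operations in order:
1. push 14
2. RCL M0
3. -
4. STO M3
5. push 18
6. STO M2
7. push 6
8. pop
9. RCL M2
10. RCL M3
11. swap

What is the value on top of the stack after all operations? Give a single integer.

Answer: 18

Derivation:
After op 1 (push 14): stack=[14] mem=[0,0,0,0]
After op 2 (RCL M0): stack=[14,0] mem=[0,0,0,0]
After op 3 (-): stack=[14] mem=[0,0,0,0]
After op 4 (STO M3): stack=[empty] mem=[0,0,0,14]
After op 5 (push 18): stack=[18] mem=[0,0,0,14]
After op 6 (STO M2): stack=[empty] mem=[0,0,18,14]
After op 7 (push 6): stack=[6] mem=[0,0,18,14]
After op 8 (pop): stack=[empty] mem=[0,0,18,14]
After op 9 (RCL M2): stack=[18] mem=[0,0,18,14]
After op 10 (RCL M3): stack=[18,14] mem=[0,0,18,14]
After op 11 (swap): stack=[14,18] mem=[0,0,18,14]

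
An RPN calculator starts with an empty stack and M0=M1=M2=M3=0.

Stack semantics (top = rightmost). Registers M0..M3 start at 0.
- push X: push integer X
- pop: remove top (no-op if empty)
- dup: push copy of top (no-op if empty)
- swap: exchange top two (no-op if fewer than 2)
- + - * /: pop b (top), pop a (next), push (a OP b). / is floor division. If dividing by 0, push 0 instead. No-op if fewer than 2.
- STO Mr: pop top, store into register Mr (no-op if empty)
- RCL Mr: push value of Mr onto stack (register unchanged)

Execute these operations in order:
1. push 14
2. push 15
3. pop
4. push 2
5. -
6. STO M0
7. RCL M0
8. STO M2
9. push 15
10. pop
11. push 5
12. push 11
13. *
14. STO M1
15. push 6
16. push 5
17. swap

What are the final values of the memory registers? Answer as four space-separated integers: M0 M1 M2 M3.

After op 1 (push 14): stack=[14] mem=[0,0,0,0]
After op 2 (push 15): stack=[14,15] mem=[0,0,0,0]
After op 3 (pop): stack=[14] mem=[0,0,0,0]
After op 4 (push 2): stack=[14,2] mem=[0,0,0,0]
After op 5 (-): stack=[12] mem=[0,0,0,0]
After op 6 (STO M0): stack=[empty] mem=[12,0,0,0]
After op 7 (RCL M0): stack=[12] mem=[12,0,0,0]
After op 8 (STO M2): stack=[empty] mem=[12,0,12,0]
After op 9 (push 15): stack=[15] mem=[12,0,12,0]
After op 10 (pop): stack=[empty] mem=[12,0,12,0]
After op 11 (push 5): stack=[5] mem=[12,0,12,0]
After op 12 (push 11): stack=[5,11] mem=[12,0,12,0]
After op 13 (*): stack=[55] mem=[12,0,12,0]
After op 14 (STO M1): stack=[empty] mem=[12,55,12,0]
After op 15 (push 6): stack=[6] mem=[12,55,12,0]
After op 16 (push 5): stack=[6,5] mem=[12,55,12,0]
After op 17 (swap): stack=[5,6] mem=[12,55,12,0]

Answer: 12 55 12 0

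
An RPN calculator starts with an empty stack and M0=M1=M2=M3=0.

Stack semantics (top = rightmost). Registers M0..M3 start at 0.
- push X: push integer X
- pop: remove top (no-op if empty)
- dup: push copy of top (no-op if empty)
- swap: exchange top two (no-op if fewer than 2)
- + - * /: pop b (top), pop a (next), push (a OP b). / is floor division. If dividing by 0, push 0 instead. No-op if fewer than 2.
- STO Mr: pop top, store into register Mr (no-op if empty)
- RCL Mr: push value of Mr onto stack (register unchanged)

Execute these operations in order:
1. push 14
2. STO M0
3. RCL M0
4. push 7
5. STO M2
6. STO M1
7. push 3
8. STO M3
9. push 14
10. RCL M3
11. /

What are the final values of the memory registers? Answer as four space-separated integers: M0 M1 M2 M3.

Answer: 14 14 7 3

Derivation:
After op 1 (push 14): stack=[14] mem=[0,0,0,0]
After op 2 (STO M0): stack=[empty] mem=[14,0,0,0]
After op 3 (RCL M0): stack=[14] mem=[14,0,0,0]
After op 4 (push 7): stack=[14,7] mem=[14,0,0,0]
After op 5 (STO M2): stack=[14] mem=[14,0,7,0]
After op 6 (STO M1): stack=[empty] mem=[14,14,7,0]
After op 7 (push 3): stack=[3] mem=[14,14,7,0]
After op 8 (STO M3): stack=[empty] mem=[14,14,7,3]
After op 9 (push 14): stack=[14] mem=[14,14,7,3]
After op 10 (RCL M3): stack=[14,3] mem=[14,14,7,3]
After op 11 (/): stack=[4] mem=[14,14,7,3]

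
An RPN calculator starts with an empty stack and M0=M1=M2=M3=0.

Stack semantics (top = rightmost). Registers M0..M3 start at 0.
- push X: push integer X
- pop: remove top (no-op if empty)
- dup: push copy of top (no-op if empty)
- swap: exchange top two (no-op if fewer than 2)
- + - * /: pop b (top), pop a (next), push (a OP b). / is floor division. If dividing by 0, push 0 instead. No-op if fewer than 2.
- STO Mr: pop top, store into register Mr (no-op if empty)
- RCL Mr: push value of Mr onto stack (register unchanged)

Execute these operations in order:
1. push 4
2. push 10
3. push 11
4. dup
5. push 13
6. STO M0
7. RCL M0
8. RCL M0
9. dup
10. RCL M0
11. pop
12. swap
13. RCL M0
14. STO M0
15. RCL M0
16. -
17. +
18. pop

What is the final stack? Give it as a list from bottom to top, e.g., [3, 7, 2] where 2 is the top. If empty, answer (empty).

After op 1 (push 4): stack=[4] mem=[0,0,0,0]
After op 2 (push 10): stack=[4,10] mem=[0,0,0,0]
After op 3 (push 11): stack=[4,10,11] mem=[0,0,0,0]
After op 4 (dup): stack=[4,10,11,11] mem=[0,0,0,0]
After op 5 (push 13): stack=[4,10,11,11,13] mem=[0,0,0,0]
After op 6 (STO M0): stack=[4,10,11,11] mem=[13,0,0,0]
After op 7 (RCL M0): stack=[4,10,11,11,13] mem=[13,0,0,0]
After op 8 (RCL M0): stack=[4,10,11,11,13,13] mem=[13,0,0,0]
After op 9 (dup): stack=[4,10,11,11,13,13,13] mem=[13,0,0,0]
After op 10 (RCL M0): stack=[4,10,11,11,13,13,13,13] mem=[13,0,0,0]
After op 11 (pop): stack=[4,10,11,11,13,13,13] mem=[13,0,0,0]
After op 12 (swap): stack=[4,10,11,11,13,13,13] mem=[13,0,0,0]
After op 13 (RCL M0): stack=[4,10,11,11,13,13,13,13] mem=[13,0,0,0]
After op 14 (STO M0): stack=[4,10,11,11,13,13,13] mem=[13,0,0,0]
After op 15 (RCL M0): stack=[4,10,11,11,13,13,13,13] mem=[13,0,0,0]
After op 16 (-): stack=[4,10,11,11,13,13,0] mem=[13,0,0,0]
After op 17 (+): stack=[4,10,11,11,13,13] mem=[13,0,0,0]
After op 18 (pop): stack=[4,10,11,11,13] mem=[13,0,0,0]

Answer: [4, 10, 11, 11, 13]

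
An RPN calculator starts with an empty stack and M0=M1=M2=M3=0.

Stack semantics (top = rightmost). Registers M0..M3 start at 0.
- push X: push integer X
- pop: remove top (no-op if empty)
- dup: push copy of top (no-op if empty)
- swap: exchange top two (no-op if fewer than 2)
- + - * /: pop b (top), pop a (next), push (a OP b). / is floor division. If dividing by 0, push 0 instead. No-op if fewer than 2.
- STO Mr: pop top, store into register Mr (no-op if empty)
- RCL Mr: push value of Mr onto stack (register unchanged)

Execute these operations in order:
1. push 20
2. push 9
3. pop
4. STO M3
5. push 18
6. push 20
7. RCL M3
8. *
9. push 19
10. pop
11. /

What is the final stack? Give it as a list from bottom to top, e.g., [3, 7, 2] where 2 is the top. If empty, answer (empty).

After op 1 (push 20): stack=[20] mem=[0,0,0,0]
After op 2 (push 9): stack=[20,9] mem=[0,0,0,0]
After op 3 (pop): stack=[20] mem=[0,0,0,0]
After op 4 (STO M3): stack=[empty] mem=[0,0,0,20]
After op 5 (push 18): stack=[18] mem=[0,0,0,20]
After op 6 (push 20): stack=[18,20] mem=[0,0,0,20]
After op 7 (RCL M3): stack=[18,20,20] mem=[0,0,0,20]
After op 8 (*): stack=[18,400] mem=[0,0,0,20]
After op 9 (push 19): stack=[18,400,19] mem=[0,0,0,20]
After op 10 (pop): stack=[18,400] mem=[0,0,0,20]
After op 11 (/): stack=[0] mem=[0,0,0,20]

Answer: [0]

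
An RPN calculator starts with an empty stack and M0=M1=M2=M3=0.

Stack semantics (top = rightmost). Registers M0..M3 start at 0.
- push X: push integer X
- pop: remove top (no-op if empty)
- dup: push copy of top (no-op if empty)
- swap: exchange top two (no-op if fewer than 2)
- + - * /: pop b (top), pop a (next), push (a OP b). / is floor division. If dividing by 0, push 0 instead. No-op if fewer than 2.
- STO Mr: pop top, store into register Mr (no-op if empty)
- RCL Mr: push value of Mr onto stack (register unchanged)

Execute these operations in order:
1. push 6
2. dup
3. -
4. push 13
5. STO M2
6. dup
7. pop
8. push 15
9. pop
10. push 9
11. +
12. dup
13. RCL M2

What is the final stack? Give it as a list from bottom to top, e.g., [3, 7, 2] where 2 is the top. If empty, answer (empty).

Answer: [9, 9, 13]

Derivation:
After op 1 (push 6): stack=[6] mem=[0,0,0,0]
After op 2 (dup): stack=[6,6] mem=[0,0,0,0]
After op 3 (-): stack=[0] mem=[0,0,0,0]
After op 4 (push 13): stack=[0,13] mem=[0,0,0,0]
After op 5 (STO M2): stack=[0] mem=[0,0,13,0]
After op 6 (dup): stack=[0,0] mem=[0,0,13,0]
After op 7 (pop): stack=[0] mem=[0,0,13,0]
After op 8 (push 15): stack=[0,15] mem=[0,0,13,0]
After op 9 (pop): stack=[0] mem=[0,0,13,0]
After op 10 (push 9): stack=[0,9] mem=[0,0,13,0]
After op 11 (+): stack=[9] mem=[0,0,13,0]
After op 12 (dup): stack=[9,9] mem=[0,0,13,0]
After op 13 (RCL M2): stack=[9,9,13] mem=[0,0,13,0]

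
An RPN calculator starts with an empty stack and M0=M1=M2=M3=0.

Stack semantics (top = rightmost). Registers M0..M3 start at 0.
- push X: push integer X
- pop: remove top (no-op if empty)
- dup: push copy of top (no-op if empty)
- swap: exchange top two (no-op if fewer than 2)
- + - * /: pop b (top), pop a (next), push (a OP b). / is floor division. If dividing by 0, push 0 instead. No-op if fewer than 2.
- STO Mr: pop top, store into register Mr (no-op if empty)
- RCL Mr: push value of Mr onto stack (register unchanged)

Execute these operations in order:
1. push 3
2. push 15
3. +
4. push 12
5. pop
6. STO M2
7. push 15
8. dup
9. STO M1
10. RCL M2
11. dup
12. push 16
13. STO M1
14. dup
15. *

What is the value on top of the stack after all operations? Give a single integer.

Answer: 324

Derivation:
After op 1 (push 3): stack=[3] mem=[0,0,0,0]
After op 2 (push 15): stack=[3,15] mem=[0,0,0,0]
After op 3 (+): stack=[18] mem=[0,0,0,0]
After op 4 (push 12): stack=[18,12] mem=[0,0,0,0]
After op 5 (pop): stack=[18] mem=[0,0,0,0]
After op 6 (STO M2): stack=[empty] mem=[0,0,18,0]
After op 7 (push 15): stack=[15] mem=[0,0,18,0]
After op 8 (dup): stack=[15,15] mem=[0,0,18,0]
After op 9 (STO M1): stack=[15] mem=[0,15,18,0]
After op 10 (RCL M2): stack=[15,18] mem=[0,15,18,0]
After op 11 (dup): stack=[15,18,18] mem=[0,15,18,0]
After op 12 (push 16): stack=[15,18,18,16] mem=[0,15,18,0]
After op 13 (STO M1): stack=[15,18,18] mem=[0,16,18,0]
After op 14 (dup): stack=[15,18,18,18] mem=[0,16,18,0]
After op 15 (*): stack=[15,18,324] mem=[0,16,18,0]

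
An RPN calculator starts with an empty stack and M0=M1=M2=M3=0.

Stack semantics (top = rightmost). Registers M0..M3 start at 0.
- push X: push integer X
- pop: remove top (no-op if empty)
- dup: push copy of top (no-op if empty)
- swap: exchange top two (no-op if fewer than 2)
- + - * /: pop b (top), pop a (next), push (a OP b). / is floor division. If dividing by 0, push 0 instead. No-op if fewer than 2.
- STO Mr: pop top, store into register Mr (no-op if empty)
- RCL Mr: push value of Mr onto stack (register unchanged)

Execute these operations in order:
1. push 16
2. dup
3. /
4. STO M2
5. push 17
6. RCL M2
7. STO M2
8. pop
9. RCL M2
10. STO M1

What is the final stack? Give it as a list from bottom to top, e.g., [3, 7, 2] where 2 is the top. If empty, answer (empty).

Answer: (empty)

Derivation:
After op 1 (push 16): stack=[16] mem=[0,0,0,0]
After op 2 (dup): stack=[16,16] mem=[0,0,0,0]
After op 3 (/): stack=[1] mem=[0,0,0,0]
After op 4 (STO M2): stack=[empty] mem=[0,0,1,0]
After op 5 (push 17): stack=[17] mem=[0,0,1,0]
After op 6 (RCL M2): stack=[17,1] mem=[0,0,1,0]
After op 7 (STO M2): stack=[17] mem=[0,0,1,0]
After op 8 (pop): stack=[empty] mem=[0,0,1,0]
After op 9 (RCL M2): stack=[1] mem=[0,0,1,0]
After op 10 (STO M1): stack=[empty] mem=[0,1,1,0]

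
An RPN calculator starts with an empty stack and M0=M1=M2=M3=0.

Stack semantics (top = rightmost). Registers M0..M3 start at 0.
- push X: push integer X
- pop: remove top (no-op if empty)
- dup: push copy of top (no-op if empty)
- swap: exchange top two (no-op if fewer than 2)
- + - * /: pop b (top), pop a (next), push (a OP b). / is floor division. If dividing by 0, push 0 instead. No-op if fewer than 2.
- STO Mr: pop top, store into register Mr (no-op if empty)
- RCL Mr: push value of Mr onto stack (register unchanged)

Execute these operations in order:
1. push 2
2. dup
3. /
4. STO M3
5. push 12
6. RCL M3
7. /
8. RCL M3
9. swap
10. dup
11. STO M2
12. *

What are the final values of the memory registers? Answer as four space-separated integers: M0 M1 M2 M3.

Answer: 0 0 12 1

Derivation:
After op 1 (push 2): stack=[2] mem=[0,0,0,0]
After op 2 (dup): stack=[2,2] mem=[0,0,0,0]
After op 3 (/): stack=[1] mem=[0,0,0,0]
After op 4 (STO M3): stack=[empty] mem=[0,0,0,1]
After op 5 (push 12): stack=[12] mem=[0,0,0,1]
After op 6 (RCL M3): stack=[12,1] mem=[0,0,0,1]
After op 7 (/): stack=[12] mem=[0,0,0,1]
After op 8 (RCL M3): stack=[12,1] mem=[0,0,0,1]
After op 9 (swap): stack=[1,12] mem=[0,0,0,1]
After op 10 (dup): stack=[1,12,12] mem=[0,0,0,1]
After op 11 (STO M2): stack=[1,12] mem=[0,0,12,1]
After op 12 (*): stack=[12] mem=[0,0,12,1]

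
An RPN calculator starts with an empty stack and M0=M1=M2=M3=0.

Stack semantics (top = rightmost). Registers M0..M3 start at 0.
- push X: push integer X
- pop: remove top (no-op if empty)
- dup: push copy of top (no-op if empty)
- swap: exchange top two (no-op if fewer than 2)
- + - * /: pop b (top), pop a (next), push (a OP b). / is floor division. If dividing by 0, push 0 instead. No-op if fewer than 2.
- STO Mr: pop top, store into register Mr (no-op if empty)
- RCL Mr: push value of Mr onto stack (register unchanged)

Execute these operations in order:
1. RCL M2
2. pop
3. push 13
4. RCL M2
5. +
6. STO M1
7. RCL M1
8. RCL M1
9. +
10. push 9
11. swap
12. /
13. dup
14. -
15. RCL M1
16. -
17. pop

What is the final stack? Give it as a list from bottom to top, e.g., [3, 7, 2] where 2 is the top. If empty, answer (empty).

Answer: (empty)

Derivation:
After op 1 (RCL M2): stack=[0] mem=[0,0,0,0]
After op 2 (pop): stack=[empty] mem=[0,0,0,0]
After op 3 (push 13): stack=[13] mem=[0,0,0,0]
After op 4 (RCL M2): stack=[13,0] mem=[0,0,0,0]
After op 5 (+): stack=[13] mem=[0,0,0,0]
After op 6 (STO M1): stack=[empty] mem=[0,13,0,0]
After op 7 (RCL M1): stack=[13] mem=[0,13,0,0]
After op 8 (RCL M1): stack=[13,13] mem=[0,13,0,0]
After op 9 (+): stack=[26] mem=[0,13,0,0]
After op 10 (push 9): stack=[26,9] mem=[0,13,0,0]
After op 11 (swap): stack=[9,26] mem=[0,13,0,0]
After op 12 (/): stack=[0] mem=[0,13,0,0]
After op 13 (dup): stack=[0,0] mem=[0,13,0,0]
After op 14 (-): stack=[0] mem=[0,13,0,0]
After op 15 (RCL M1): stack=[0,13] mem=[0,13,0,0]
After op 16 (-): stack=[-13] mem=[0,13,0,0]
After op 17 (pop): stack=[empty] mem=[0,13,0,0]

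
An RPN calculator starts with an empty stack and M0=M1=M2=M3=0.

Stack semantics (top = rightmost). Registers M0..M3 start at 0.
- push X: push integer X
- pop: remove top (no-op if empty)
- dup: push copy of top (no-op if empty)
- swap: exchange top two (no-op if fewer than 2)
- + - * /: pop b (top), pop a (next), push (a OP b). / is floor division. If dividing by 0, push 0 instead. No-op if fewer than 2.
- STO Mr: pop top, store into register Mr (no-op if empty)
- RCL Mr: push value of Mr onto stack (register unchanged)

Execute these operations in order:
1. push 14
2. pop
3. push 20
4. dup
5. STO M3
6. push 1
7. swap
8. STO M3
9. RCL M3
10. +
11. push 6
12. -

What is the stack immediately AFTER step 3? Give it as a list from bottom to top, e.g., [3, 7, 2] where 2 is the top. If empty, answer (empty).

After op 1 (push 14): stack=[14] mem=[0,0,0,0]
After op 2 (pop): stack=[empty] mem=[0,0,0,0]
After op 3 (push 20): stack=[20] mem=[0,0,0,0]

[20]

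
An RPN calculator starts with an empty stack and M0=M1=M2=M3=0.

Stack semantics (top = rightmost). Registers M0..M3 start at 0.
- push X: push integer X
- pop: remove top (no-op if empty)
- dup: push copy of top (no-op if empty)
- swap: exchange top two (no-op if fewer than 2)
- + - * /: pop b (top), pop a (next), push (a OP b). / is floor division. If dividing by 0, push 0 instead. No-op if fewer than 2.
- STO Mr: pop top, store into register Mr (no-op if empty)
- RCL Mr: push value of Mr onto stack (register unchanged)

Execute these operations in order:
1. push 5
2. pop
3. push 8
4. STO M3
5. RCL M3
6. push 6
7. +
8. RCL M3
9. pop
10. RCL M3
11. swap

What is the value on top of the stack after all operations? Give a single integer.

Answer: 14

Derivation:
After op 1 (push 5): stack=[5] mem=[0,0,0,0]
After op 2 (pop): stack=[empty] mem=[0,0,0,0]
After op 3 (push 8): stack=[8] mem=[0,0,0,0]
After op 4 (STO M3): stack=[empty] mem=[0,0,0,8]
After op 5 (RCL M3): stack=[8] mem=[0,0,0,8]
After op 6 (push 6): stack=[8,6] mem=[0,0,0,8]
After op 7 (+): stack=[14] mem=[0,0,0,8]
After op 8 (RCL M3): stack=[14,8] mem=[0,0,0,8]
After op 9 (pop): stack=[14] mem=[0,0,0,8]
After op 10 (RCL M3): stack=[14,8] mem=[0,0,0,8]
After op 11 (swap): stack=[8,14] mem=[0,0,0,8]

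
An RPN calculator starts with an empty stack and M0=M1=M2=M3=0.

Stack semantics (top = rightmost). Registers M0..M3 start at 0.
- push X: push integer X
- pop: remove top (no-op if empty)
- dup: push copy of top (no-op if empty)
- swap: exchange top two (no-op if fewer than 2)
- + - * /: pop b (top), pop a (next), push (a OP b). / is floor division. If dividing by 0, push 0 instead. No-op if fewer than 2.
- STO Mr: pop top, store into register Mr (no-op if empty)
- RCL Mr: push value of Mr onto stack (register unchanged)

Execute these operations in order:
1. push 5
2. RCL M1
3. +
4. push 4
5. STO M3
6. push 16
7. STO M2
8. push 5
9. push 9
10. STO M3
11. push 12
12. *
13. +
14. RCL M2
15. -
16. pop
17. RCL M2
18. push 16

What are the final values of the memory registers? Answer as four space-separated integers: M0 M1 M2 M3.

Answer: 0 0 16 9

Derivation:
After op 1 (push 5): stack=[5] mem=[0,0,0,0]
After op 2 (RCL M1): stack=[5,0] mem=[0,0,0,0]
After op 3 (+): stack=[5] mem=[0,0,0,0]
After op 4 (push 4): stack=[5,4] mem=[0,0,0,0]
After op 5 (STO M3): stack=[5] mem=[0,0,0,4]
After op 6 (push 16): stack=[5,16] mem=[0,0,0,4]
After op 7 (STO M2): stack=[5] mem=[0,0,16,4]
After op 8 (push 5): stack=[5,5] mem=[0,0,16,4]
After op 9 (push 9): stack=[5,5,9] mem=[0,0,16,4]
After op 10 (STO M3): stack=[5,5] mem=[0,0,16,9]
After op 11 (push 12): stack=[5,5,12] mem=[0,0,16,9]
After op 12 (*): stack=[5,60] mem=[0,0,16,9]
After op 13 (+): stack=[65] mem=[0,0,16,9]
After op 14 (RCL M2): stack=[65,16] mem=[0,0,16,9]
After op 15 (-): stack=[49] mem=[0,0,16,9]
After op 16 (pop): stack=[empty] mem=[0,0,16,9]
After op 17 (RCL M2): stack=[16] mem=[0,0,16,9]
After op 18 (push 16): stack=[16,16] mem=[0,0,16,9]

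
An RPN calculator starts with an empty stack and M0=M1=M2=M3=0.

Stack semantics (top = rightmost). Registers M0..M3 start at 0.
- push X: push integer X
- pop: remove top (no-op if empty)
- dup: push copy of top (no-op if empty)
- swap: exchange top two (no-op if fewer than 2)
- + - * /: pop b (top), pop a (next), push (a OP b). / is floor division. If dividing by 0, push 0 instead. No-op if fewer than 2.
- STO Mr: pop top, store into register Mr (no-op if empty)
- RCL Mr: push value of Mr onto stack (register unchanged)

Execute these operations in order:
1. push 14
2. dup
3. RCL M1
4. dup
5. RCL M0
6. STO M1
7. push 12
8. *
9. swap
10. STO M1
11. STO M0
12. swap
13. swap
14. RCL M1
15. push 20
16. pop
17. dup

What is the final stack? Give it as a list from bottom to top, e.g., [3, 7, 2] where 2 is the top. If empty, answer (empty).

After op 1 (push 14): stack=[14] mem=[0,0,0,0]
After op 2 (dup): stack=[14,14] mem=[0,0,0,0]
After op 3 (RCL M1): stack=[14,14,0] mem=[0,0,0,0]
After op 4 (dup): stack=[14,14,0,0] mem=[0,0,0,0]
After op 5 (RCL M0): stack=[14,14,0,0,0] mem=[0,0,0,0]
After op 6 (STO M1): stack=[14,14,0,0] mem=[0,0,0,0]
After op 7 (push 12): stack=[14,14,0,0,12] mem=[0,0,0,0]
After op 8 (*): stack=[14,14,0,0] mem=[0,0,0,0]
After op 9 (swap): stack=[14,14,0,0] mem=[0,0,0,0]
After op 10 (STO M1): stack=[14,14,0] mem=[0,0,0,0]
After op 11 (STO M0): stack=[14,14] mem=[0,0,0,0]
After op 12 (swap): stack=[14,14] mem=[0,0,0,0]
After op 13 (swap): stack=[14,14] mem=[0,0,0,0]
After op 14 (RCL M1): stack=[14,14,0] mem=[0,0,0,0]
After op 15 (push 20): stack=[14,14,0,20] mem=[0,0,0,0]
After op 16 (pop): stack=[14,14,0] mem=[0,0,0,0]
After op 17 (dup): stack=[14,14,0,0] mem=[0,0,0,0]

Answer: [14, 14, 0, 0]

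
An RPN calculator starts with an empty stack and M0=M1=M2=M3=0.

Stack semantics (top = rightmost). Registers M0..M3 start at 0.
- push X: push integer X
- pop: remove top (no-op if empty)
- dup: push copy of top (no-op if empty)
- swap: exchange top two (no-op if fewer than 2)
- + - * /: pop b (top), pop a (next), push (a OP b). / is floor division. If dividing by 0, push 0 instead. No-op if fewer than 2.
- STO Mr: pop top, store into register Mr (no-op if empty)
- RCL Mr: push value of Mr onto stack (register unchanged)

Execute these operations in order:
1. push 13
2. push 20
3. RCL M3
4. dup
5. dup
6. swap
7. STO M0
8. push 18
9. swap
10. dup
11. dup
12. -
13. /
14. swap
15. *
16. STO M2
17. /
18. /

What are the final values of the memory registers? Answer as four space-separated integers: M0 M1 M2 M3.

Answer: 0 0 0 0

Derivation:
After op 1 (push 13): stack=[13] mem=[0,0,0,0]
After op 2 (push 20): stack=[13,20] mem=[0,0,0,0]
After op 3 (RCL M3): stack=[13,20,0] mem=[0,0,0,0]
After op 4 (dup): stack=[13,20,0,0] mem=[0,0,0,0]
After op 5 (dup): stack=[13,20,0,0,0] mem=[0,0,0,0]
After op 6 (swap): stack=[13,20,0,0,0] mem=[0,0,0,0]
After op 7 (STO M0): stack=[13,20,0,0] mem=[0,0,0,0]
After op 8 (push 18): stack=[13,20,0,0,18] mem=[0,0,0,0]
After op 9 (swap): stack=[13,20,0,18,0] mem=[0,0,0,0]
After op 10 (dup): stack=[13,20,0,18,0,0] mem=[0,0,0,0]
After op 11 (dup): stack=[13,20,0,18,0,0,0] mem=[0,0,0,0]
After op 12 (-): stack=[13,20,0,18,0,0] mem=[0,0,0,0]
After op 13 (/): stack=[13,20,0,18,0] mem=[0,0,0,0]
After op 14 (swap): stack=[13,20,0,0,18] mem=[0,0,0,0]
After op 15 (*): stack=[13,20,0,0] mem=[0,0,0,0]
After op 16 (STO M2): stack=[13,20,0] mem=[0,0,0,0]
After op 17 (/): stack=[13,0] mem=[0,0,0,0]
After op 18 (/): stack=[0] mem=[0,0,0,0]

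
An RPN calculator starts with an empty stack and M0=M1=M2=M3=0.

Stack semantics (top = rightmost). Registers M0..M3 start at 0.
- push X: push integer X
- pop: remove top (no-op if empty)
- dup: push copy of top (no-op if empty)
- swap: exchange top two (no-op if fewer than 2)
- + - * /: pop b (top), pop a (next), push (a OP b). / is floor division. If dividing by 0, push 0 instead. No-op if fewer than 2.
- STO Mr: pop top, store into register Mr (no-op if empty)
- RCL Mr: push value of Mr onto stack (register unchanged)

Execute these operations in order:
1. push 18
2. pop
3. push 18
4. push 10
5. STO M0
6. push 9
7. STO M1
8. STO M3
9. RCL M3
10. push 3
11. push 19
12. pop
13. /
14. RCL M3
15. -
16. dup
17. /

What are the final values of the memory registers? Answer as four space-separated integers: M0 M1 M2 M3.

After op 1 (push 18): stack=[18] mem=[0,0,0,0]
After op 2 (pop): stack=[empty] mem=[0,0,0,0]
After op 3 (push 18): stack=[18] mem=[0,0,0,0]
After op 4 (push 10): stack=[18,10] mem=[0,0,0,0]
After op 5 (STO M0): stack=[18] mem=[10,0,0,0]
After op 6 (push 9): stack=[18,9] mem=[10,0,0,0]
After op 7 (STO M1): stack=[18] mem=[10,9,0,0]
After op 8 (STO M3): stack=[empty] mem=[10,9,0,18]
After op 9 (RCL M3): stack=[18] mem=[10,9,0,18]
After op 10 (push 3): stack=[18,3] mem=[10,9,0,18]
After op 11 (push 19): stack=[18,3,19] mem=[10,9,0,18]
After op 12 (pop): stack=[18,3] mem=[10,9,0,18]
After op 13 (/): stack=[6] mem=[10,9,0,18]
After op 14 (RCL M3): stack=[6,18] mem=[10,9,0,18]
After op 15 (-): stack=[-12] mem=[10,9,0,18]
After op 16 (dup): stack=[-12,-12] mem=[10,9,0,18]
After op 17 (/): stack=[1] mem=[10,9,0,18]

Answer: 10 9 0 18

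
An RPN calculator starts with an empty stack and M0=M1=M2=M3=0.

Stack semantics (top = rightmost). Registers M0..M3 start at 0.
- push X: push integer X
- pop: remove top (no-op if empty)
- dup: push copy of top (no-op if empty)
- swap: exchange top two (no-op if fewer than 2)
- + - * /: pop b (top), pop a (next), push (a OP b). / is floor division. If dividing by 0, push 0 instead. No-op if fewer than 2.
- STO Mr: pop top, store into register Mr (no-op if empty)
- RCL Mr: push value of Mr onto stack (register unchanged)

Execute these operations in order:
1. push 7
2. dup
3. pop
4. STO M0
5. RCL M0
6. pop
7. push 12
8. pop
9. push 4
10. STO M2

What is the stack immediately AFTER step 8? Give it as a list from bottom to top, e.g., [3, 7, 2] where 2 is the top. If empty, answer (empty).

After op 1 (push 7): stack=[7] mem=[0,0,0,0]
After op 2 (dup): stack=[7,7] mem=[0,0,0,0]
After op 3 (pop): stack=[7] mem=[0,0,0,0]
After op 4 (STO M0): stack=[empty] mem=[7,0,0,0]
After op 5 (RCL M0): stack=[7] mem=[7,0,0,0]
After op 6 (pop): stack=[empty] mem=[7,0,0,0]
After op 7 (push 12): stack=[12] mem=[7,0,0,0]
After op 8 (pop): stack=[empty] mem=[7,0,0,0]

(empty)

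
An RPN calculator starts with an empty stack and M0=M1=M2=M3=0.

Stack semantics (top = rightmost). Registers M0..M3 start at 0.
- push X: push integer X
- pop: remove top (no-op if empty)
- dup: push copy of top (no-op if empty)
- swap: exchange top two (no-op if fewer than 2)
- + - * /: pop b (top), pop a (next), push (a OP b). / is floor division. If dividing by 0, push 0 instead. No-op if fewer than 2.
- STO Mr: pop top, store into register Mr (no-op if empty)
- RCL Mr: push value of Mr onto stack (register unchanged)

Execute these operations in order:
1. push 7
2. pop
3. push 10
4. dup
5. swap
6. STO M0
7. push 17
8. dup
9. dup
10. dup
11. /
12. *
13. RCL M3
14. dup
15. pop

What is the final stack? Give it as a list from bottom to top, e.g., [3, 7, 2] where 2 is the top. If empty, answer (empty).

Answer: [10, 17, 17, 0]

Derivation:
After op 1 (push 7): stack=[7] mem=[0,0,0,0]
After op 2 (pop): stack=[empty] mem=[0,0,0,0]
After op 3 (push 10): stack=[10] mem=[0,0,0,0]
After op 4 (dup): stack=[10,10] mem=[0,0,0,0]
After op 5 (swap): stack=[10,10] mem=[0,0,0,0]
After op 6 (STO M0): stack=[10] mem=[10,0,0,0]
After op 7 (push 17): stack=[10,17] mem=[10,0,0,0]
After op 8 (dup): stack=[10,17,17] mem=[10,0,0,0]
After op 9 (dup): stack=[10,17,17,17] mem=[10,0,0,0]
After op 10 (dup): stack=[10,17,17,17,17] mem=[10,0,0,0]
After op 11 (/): stack=[10,17,17,1] mem=[10,0,0,0]
After op 12 (*): stack=[10,17,17] mem=[10,0,0,0]
After op 13 (RCL M3): stack=[10,17,17,0] mem=[10,0,0,0]
After op 14 (dup): stack=[10,17,17,0,0] mem=[10,0,0,0]
After op 15 (pop): stack=[10,17,17,0] mem=[10,0,0,0]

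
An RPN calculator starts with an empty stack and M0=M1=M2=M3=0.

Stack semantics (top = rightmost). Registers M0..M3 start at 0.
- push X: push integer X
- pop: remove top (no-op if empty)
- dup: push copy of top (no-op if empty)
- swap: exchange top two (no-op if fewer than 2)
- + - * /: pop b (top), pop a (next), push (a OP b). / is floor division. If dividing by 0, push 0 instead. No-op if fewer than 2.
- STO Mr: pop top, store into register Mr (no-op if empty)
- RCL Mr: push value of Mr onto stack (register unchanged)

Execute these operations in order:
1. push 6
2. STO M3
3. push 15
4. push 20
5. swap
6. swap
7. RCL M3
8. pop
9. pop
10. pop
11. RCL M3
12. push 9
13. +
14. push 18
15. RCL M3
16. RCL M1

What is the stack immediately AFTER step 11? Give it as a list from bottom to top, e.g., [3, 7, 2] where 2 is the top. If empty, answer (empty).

After op 1 (push 6): stack=[6] mem=[0,0,0,0]
After op 2 (STO M3): stack=[empty] mem=[0,0,0,6]
After op 3 (push 15): stack=[15] mem=[0,0,0,6]
After op 4 (push 20): stack=[15,20] mem=[0,0,0,6]
After op 5 (swap): stack=[20,15] mem=[0,0,0,6]
After op 6 (swap): stack=[15,20] mem=[0,0,0,6]
After op 7 (RCL M3): stack=[15,20,6] mem=[0,0,0,6]
After op 8 (pop): stack=[15,20] mem=[0,0,0,6]
After op 9 (pop): stack=[15] mem=[0,0,0,6]
After op 10 (pop): stack=[empty] mem=[0,0,0,6]
After op 11 (RCL M3): stack=[6] mem=[0,0,0,6]

[6]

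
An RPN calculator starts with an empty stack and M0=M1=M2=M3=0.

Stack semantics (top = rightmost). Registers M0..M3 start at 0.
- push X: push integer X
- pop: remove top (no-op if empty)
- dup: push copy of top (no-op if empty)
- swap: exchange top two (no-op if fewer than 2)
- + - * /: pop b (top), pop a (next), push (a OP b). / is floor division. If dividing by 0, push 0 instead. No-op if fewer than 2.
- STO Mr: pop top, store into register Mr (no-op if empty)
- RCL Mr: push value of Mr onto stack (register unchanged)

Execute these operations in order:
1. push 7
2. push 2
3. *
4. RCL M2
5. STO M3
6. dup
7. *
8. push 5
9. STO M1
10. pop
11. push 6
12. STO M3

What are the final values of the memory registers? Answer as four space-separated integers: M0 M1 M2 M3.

After op 1 (push 7): stack=[7] mem=[0,0,0,0]
After op 2 (push 2): stack=[7,2] mem=[0,0,0,0]
After op 3 (*): stack=[14] mem=[0,0,0,0]
After op 4 (RCL M2): stack=[14,0] mem=[0,0,0,0]
After op 5 (STO M3): stack=[14] mem=[0,0,0,0]
After op 6 (dup): stack=[14,14] mem=[0,0,0,0]
After op 7 (*): stack=[196] mem=[0,0,0,0]
After op 8 (push 5): stack=[196,5] mem=[0,0,0,0]
After op 9 (STO M1): stack=[196] mem=[0,5,0,0]
After op 10 (pop): stack=[empty] mem=[0,5,0,0]
After op 11 (push 6): stack=[6] mem=[0,5,0,0]
After op 12 (STO M3): stack=[empty] mem=[0,5,0,6]

Answer: 0 5 0 6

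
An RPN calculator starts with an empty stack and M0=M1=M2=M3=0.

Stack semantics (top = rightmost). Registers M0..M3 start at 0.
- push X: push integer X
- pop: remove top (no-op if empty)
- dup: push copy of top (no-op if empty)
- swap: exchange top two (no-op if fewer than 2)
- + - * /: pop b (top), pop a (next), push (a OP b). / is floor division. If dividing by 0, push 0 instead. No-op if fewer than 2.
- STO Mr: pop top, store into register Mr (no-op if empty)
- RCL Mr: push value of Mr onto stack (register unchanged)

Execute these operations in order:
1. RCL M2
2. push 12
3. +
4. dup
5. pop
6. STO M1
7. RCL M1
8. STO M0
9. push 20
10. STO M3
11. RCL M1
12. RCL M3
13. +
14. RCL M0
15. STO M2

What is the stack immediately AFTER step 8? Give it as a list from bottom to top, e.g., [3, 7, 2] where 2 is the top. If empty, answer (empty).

After op 1 (RCL M2): stack=[0] mem=[0,0,0,0]
After op 2 (push 12): stack=[0,12] mem=[0,0,0,0]
After op 3 (+): stack=[12] mem=[0,0,0,0]
After op 4 (dup): stack=[12,12] mem=[0,0,0,0]
After op 5 (pop): stack=[12] mem=[0,0,0,0]
After op 6 (STO M1): stack=[empty] mem=[0,12,0,0]
After op 7 (RCL M1): stack=[12] mem=[0,12,0,0]
After op 8 (STO M0): stack=[empty] mem=[12,12,0,0]

(empty)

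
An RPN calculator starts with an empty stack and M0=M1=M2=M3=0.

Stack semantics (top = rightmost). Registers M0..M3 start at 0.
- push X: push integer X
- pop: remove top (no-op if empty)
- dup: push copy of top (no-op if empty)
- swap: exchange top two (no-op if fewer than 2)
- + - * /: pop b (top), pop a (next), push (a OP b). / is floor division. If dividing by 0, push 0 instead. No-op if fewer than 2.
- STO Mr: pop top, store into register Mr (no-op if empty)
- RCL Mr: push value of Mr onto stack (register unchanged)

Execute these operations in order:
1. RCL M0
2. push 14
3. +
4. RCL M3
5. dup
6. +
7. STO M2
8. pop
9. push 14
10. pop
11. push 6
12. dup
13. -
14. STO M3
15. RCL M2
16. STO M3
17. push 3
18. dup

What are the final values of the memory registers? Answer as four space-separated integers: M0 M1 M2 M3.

After op 1 (RCL M0): stack=[0] mem=[0,0,0,0]
After op 2 (push 14): stack=[0,14] mem=[0,0,0,0]
After op 3 (+): stack=[14] mem=[0,0,0,0]
After op 4 (RCL M3): stack=[14,0] mem=[0,0,0,0]
After op 5 (dup): stack=[14,0,0] mem=[0,0,0,0]
After op 6 (+): stack=[14,0] mem=[0,0,0,0]
After op 7 (STO M2): stack=[14] mem=[0,0,0,0]
After op 8 (pop): stack=[empty] mem=[0,0,0,0]
After op 9 (push 14): stack=[14] mem=[0,0,0,0]
After op 10 (pop): stack=[empty] mem=[0,0,0,0]
After op 11 (push 6): stack=[6] mem=[0,0,0,0]
After op 12 (dup): stack=[6,6] mem=[0,0,0,0]
After op 13 (-): stack=[0] mem=[0,0,0,0]
After op 14 (STO M3): stack=[empty] mem=[0,0,0,0]
After op 15 (RCL M2): stack=[0] mem=[0,0,0,0]
After op 16 (STO M3): stack=[empty] mem=[0,0,0,0]
After op 17 (push 3): stack=[3] mem=[0,0,0,0]
After op 18 (dup): stack=[3,3] mem=[0,0,0,0]

Answer: 0 0 0 0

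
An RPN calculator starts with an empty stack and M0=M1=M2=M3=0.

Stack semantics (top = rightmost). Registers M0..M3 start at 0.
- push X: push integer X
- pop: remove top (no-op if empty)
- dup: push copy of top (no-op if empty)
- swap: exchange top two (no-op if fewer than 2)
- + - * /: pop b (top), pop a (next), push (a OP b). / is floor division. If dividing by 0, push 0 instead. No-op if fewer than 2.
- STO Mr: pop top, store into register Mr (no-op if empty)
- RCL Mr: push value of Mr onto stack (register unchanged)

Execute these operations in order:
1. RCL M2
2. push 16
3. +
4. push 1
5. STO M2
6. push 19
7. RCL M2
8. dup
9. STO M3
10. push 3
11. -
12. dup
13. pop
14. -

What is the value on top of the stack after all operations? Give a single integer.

Answer: 21

Derivation:
After op 1 (RCL M2): stack=[0] mem=[0,0,0,0]
After op 2 (push 16): stack=[0,16] mem=[0,0,0,0]
After op 3 (+): stack=[16] mem=[0,0,0,0]
After op 4 (push 1): stack=[16,1] mem=[0,0,0,0]
After op 5 (STO M2): stack=[16] mem=[0,0,1,0]
After op 6 (push 19): stack=[16,19] mem=[0,0,1,0]
After op 7 (RCL M2): stack=[16,19,1] mem=[0,0,1,0]
After op 8 (dup): stack=[16,19,1,1] mem=[0,0,1,0]
After op 9 (STO M3): stack=[16,19,1] mem=[0,0,1,1]
After op 10 (push 3): stack=[16,19,1,3] mem=[0,0,1,1]
After op 11 (-): stack=[16,19,-2] mem=[0,0,1,1]
After op 12 (dup): stack=[16,19,-2,-2] mem=[0,0,1,1]
After op 13 (pop): stack=[16,19,-2] mem=[0,0,1,1]
After op 14 (-): stack=[16,21] mem=[0,0,1,1]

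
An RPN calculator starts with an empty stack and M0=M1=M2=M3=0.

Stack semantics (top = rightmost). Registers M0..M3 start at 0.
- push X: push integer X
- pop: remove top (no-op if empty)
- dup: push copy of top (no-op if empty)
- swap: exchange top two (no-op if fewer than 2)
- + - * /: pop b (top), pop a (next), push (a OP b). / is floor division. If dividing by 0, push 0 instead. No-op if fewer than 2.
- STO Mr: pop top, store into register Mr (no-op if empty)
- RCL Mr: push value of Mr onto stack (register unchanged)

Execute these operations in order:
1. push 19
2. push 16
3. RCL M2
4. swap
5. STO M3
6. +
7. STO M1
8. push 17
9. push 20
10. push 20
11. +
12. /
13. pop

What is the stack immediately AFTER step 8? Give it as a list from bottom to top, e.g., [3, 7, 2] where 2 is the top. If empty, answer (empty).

After op 1 (push 19): stack=[19] mem=[0,0,0,0]
After op 2 (push 16): stack=[19,16] mem=[0,0,0,0]
After op 3 (RCL M2): stack=[19,16,0] mem=[0,0,0,0]
After op 4 (swap): stack=[19,0,16] mem=[0,0,0,0]
After op 5 (STO M3): stack=[19,0] mem=[0,0,0,16]
After op 6 (+): stack=[19] mem=[0,0,0,16]
After op 7 (STO M1): stack=[empty] mem=[0,19,0,16]
After op 8 (push 17): stack=[17] mem=[0,19,0,16]

[17]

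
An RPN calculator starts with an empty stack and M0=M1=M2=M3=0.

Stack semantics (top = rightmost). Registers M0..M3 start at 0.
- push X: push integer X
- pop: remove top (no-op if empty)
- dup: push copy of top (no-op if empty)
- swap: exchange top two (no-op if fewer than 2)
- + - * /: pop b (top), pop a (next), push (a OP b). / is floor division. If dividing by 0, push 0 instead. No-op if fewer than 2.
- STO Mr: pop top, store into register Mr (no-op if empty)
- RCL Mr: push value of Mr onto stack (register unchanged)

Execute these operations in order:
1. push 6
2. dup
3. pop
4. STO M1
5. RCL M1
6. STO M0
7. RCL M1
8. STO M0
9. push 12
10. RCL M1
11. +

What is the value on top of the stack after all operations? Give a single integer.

After op 1 (push 6): stack=[6] mem=[0,0,0,0]
After op 2 (dup): stack=[6,6] mem=[0,0,0,0]
After op 3 (pop): stack=[6] mem=[0,0,0,0]
After op 4 (STO M1): stack=[empty] mem=[0,6,0,0]
After op 5 (RCL M1): stack=[6] mem=[0,6,0,0]
After op 6 (STO M0): stack=[empty] mem=[6,6,0,0]
After op 7 (RCL M1): stack=[6] mem=[6,6,0,0]
After op 8 (STO M0): stack=[empty] mem=[6,6,0,0]
After op 9 (push 12): stack=[12] mem=[6,6,0,0]
After op 10 (RCL M1): stack=[12,6] mem=[6,6,0,0]
After op 11 (+): stack=[18] mem=[6,6,0,0]

Answer: 18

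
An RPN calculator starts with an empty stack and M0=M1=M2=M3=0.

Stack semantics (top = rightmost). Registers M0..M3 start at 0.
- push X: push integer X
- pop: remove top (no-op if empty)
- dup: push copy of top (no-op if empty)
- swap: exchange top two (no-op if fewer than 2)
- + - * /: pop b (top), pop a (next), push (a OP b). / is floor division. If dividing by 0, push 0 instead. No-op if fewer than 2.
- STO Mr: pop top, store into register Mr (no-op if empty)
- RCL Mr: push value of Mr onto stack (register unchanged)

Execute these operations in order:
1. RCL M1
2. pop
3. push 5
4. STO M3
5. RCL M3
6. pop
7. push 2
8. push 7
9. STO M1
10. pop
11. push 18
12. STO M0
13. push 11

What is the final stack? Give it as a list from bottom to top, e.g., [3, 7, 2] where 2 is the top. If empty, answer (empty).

After op 1 (RCL M1): stack=[0] mem=[0,0,0,0]
After op 2 (pop): stack=[empty] mem=[0,0,0,0]
After op 3 (push 5): stack=[5] mem=[0,0,0,0]
After op 4 (STO M3): stack=[empty] mem=[0,0,0,5]
After op 5 (RCL M3): stack=[5] mem=[0,0,0,5]
After op 6 (pop): stack=[empty] mem=[0,0,0,5]
After op 7 (push 2): stack=[2] mem=[0,0,0,5]
After op 8 (push 7): stack=[2,7] mem=[0,0,0,5]
After op 9 (STO M1): stack=[2] mem=[0,7,0,5]
After op 10 (pop): stack=[empty] mem=[0,7,0,5]
After op 11 (push 18): stack=[18] mem=[0,7,0,5]
After op 12 (STO M0): stack=[empty] mem=[18,7,0,5]
After op 13 (push 11): stack=[11] mem=[18,7,0,5]

Answer: [11]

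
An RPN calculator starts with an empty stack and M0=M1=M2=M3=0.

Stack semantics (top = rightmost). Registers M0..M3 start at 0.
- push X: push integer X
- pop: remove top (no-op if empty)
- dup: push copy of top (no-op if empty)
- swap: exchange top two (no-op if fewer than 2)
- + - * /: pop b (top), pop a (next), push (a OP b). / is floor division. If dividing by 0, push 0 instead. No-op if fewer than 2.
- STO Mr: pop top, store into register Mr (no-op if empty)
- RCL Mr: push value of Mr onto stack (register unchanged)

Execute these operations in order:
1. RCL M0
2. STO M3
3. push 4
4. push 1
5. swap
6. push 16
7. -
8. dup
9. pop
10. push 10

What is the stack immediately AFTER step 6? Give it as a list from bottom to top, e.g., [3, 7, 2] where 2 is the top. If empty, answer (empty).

After op 1 (RCL M0): stack=[0] mem=[0,0,0,0]
After op 2 (STO M3): stack=[empty] mem=[0,0,0,0]
After op 3 (push 4): stack=[4] mem=[0,0,0,0]
After op 4 (push 1): stack=[4,1] mem=[0,0,0,0]
After op 5 (swap): stack=[1,4] mem=[0,0,0,0]
After op 6 (push 16): stack=[1,4,16] mem=[0,0,0,0]

[1, 4, 16]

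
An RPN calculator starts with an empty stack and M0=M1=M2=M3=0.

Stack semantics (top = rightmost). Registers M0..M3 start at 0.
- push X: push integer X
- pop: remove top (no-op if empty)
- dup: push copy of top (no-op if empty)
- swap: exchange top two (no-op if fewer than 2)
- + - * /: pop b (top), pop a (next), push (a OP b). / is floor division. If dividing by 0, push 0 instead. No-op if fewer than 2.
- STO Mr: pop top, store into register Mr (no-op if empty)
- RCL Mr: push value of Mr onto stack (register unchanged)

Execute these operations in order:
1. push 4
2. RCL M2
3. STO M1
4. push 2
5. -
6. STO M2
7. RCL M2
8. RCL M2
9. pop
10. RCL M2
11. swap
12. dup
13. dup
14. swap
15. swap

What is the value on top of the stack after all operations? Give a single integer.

Answer: 2

Derivation:
After op 1 (push 4): stack=[4] mem=[0,0,0,0]
After op 2 (RCL M2): stack=[4,0] mem=[0,0,0,0]
After op 3 (STO M1): stack=[4] mem=[0,0,0,0]
After op 4 (push 2): stack=[4,2] mem=[0,0,0,0]
After op 5 (-): stack=[2] mem=[0,0,0,0]
After op 6 (STO M2): stack=[empty] mem=[0,0,2,0]
After op 7 (RCL M2): stack=[2] mem=[0,0,2,0]
After op 8 (RCL M2): stack=[2,2] mem=[0,0,2,0]
After op 9 (pop): stack=[2] mem=[0,0,2,0]
After op 10 (RCL M2): stack=[2,2] mem=[0,0,2,0]
After op 11 (swap): stack=[2,2] mem=[0,0,2,0]
After op 12 (dup): stack=[2,2,2] mem=[0,0,2,0]
After op 13 (dup): stack=[2,2,2,2] mem=[0,0,2,0]
After op 14 (swap): stack=[2,2,2,2] mem=[0,0,2,0]
After op 15 (swap): stack=[2,2,2,2] mem=[0,0,2,0]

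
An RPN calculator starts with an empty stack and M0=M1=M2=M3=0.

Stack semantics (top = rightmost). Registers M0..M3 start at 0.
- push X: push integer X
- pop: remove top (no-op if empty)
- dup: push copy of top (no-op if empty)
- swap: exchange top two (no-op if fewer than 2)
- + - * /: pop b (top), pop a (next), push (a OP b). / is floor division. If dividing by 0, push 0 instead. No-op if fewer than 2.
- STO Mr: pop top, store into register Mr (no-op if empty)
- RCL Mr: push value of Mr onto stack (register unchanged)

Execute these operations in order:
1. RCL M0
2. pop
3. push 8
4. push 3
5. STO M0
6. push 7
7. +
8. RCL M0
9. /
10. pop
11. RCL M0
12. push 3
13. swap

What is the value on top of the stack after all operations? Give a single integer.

Answer: 3

Derivation:
After op 1 (RCL M0): stack=[0] mem=[0,0,0,0]
After op 2 (pop): stack=[empty] mem=[0,0,0,0]
After op 3 (push 8): stack=[8] mem=[0,0,0,0]
After op 4 (push 3): stack=[8,3] mem=[0,0,0,0]
After op 5 (STO M0): stack=[8] mem=[3,0,0,0]
After op 6 (push 7): stack=[8,7] mem=[3,0,0,0]
After op 7 (+): stack=[15] mem=[3,0,0,0]
After op 8 (RCL M0): stack=[15,3] mem=[3,0,0,0]
After op 9 (/): stack=[5] mem=[3,0,0,0]
After op 10 (pop): stack=[empty] mem=[3,0,0,0]
After op 11 (RCL M0): stack=[3] mem=[3,0,0,0]
After op 12 (push 3): stack=[3,3] mem=[3,0,0,0]
After op 13 (swap): stack=[3,3] mem=[3,0,0,0]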